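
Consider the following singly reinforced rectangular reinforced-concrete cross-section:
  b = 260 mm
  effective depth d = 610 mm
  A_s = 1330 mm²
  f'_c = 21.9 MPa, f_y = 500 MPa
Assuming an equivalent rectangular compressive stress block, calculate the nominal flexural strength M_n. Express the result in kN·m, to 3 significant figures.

M_n ≈ 360 kN·m

T = A_s f_y = 1330 × 500 = 665000 N = 665 kN.
From C = T: a = T/(0.85 f'_c b) = 665000/(0.85 × 21.9 × 260) = 137.40 mm.
M_n = T(d − a/2) = 665 kN × (610 − 68.7) mm = 359.96 kN·m.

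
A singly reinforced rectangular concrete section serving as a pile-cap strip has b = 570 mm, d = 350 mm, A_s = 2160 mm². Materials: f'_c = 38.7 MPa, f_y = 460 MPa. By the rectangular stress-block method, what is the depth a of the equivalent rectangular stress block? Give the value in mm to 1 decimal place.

T = A_s f_y = 2160 × 460 = 993600 N = 993.6 kN.
Setting C = 0.85 f'_c a b equal to T: a = 993600/(0.85 × 38.7 × 570) = 53.0 mm.

a ≈ 53.0 mm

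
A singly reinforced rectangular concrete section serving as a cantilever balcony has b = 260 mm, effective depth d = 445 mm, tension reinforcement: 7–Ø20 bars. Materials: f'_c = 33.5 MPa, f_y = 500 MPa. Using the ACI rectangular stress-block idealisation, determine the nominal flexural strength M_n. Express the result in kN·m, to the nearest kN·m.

A_s = 7 × 314 = 2198 mm².
T = A_s f_y = 2198 × 500 = 1099000 N = 1099 kN.
From C = T: a = T/(0.85 f'_c b) = 1099000/(0.85 × 33.5 × 260) = 148.44 mm.
M_n = T(d − a/2) = 1099 kN × (445 − 74.22) mm = 407.49 kN·m.

M_n ≈ 407 kN·m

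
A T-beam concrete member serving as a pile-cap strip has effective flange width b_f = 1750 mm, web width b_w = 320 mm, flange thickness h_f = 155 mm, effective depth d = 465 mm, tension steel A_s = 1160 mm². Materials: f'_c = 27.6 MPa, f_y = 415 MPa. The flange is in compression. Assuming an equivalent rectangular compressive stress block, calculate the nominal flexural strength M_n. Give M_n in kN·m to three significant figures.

Tension: T = A_s f_y = 1160 × 415 = 481400 N.
Try a within the flange: a = T/(0.85 f'_c b_f) = 481400/(0.85 × 27.6 × 1750) = 11.73 mm.
Since a = 11.73 ≤ h_f = 155 mm, the stress block lies entirely in the flange; analyse as a rectangular beam of width b_f.
M_n = T(d − a/2) = 481400 × (465 − 5.865) = 221.03 × 10⁶ N·mm.
M_n = 221.03 kN·m.

M_n ≈ 221 kN·m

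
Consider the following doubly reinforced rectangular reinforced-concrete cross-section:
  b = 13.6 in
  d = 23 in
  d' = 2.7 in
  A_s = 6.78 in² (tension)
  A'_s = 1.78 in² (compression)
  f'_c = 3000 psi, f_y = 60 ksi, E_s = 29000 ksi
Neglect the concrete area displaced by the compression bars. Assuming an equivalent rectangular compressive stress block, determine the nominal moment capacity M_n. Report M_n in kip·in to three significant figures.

Assume both steels yield.
a = (A_s − A'_s) f_y/(0.85 f'_c b) = (6.78 − 1.78) × 60/(0.85 × 3 × 13.6) = 8.651 in.
c = a/β₁ = 8.651/0.85 = 10.178 in; ε'_s = 0.003(c − d')/c = 0.0022 ≥ ε_y = 0.0021, so the compression steel yields.
M_n = (A_s − A'_s) f_y (d − a/2) + A'_s f_y (d − d') = 300 × (23 − 4.3255) + 106.8 × (23 − 2.7) = 5602.4 + 2168.0 = 7770.4 kip·in.

M_n ≈ 7770 kip·in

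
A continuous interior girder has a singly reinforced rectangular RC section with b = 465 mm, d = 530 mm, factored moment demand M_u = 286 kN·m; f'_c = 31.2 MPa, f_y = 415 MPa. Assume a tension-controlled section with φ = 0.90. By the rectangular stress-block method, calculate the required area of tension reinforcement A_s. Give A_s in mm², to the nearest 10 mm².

A_s ≈ 1520 mm²

M_n = M_u/φ = 286/0.90 = 317.778 kN·m.
With M_n = 0.85 f'_c a b (d − a/2), solve the quadratic for a:
a = d − √(d² − 2M_n/(0.85 f'_c b)) = 530 − √(530² − 2 × 317.778×10⁶/(0.85 × 31.2 × 465)) = 51.08 mm.
A_s = 0.85 f'_c a b / f_y = 0.85 × 31.2 × 51.08 × 465 / 415 = 1517.9 mm².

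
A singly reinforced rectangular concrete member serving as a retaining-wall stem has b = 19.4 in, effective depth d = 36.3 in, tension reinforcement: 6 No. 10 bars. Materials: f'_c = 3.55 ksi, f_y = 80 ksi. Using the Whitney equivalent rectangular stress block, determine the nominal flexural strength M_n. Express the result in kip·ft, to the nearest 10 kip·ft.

A_s = 6 × 1.27 = 7.62 in².
T = A_s f_y = 7.62 × 80 = 609.6 kips.
a = T/(0.85 f'_c b) = 609.6/(0.85 × 3.55 × 19.4) = 10.413 in.
M_n = T(d − a/2) = 609.6 × (36.3 − 5.2065) = 18954.6 kip·in = 18954.6/12 = 1579.55 kip·ft.

M_n ≈ 1580 kip·ft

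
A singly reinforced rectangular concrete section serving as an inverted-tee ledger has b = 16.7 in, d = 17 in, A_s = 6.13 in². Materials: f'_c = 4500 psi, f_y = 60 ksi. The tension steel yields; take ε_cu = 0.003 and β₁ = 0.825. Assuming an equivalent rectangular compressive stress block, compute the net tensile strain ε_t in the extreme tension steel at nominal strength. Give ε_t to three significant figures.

ε_t ≈ 0.00431

a = A_s f_y/(0.85 f'_c b) = 5.758 in.
β₁ = 0.825, so c = a/β₁ = 5.758/0.825 = 6.979 in.
From the linear strain diagram with ε_cu = 0.003: ε_t = 0.003 (d − c)/c = 0.003 × (17 − 6.979)/6.979 = 0.00431.
ε_t is between 0.004 and 0.005 — transition zone.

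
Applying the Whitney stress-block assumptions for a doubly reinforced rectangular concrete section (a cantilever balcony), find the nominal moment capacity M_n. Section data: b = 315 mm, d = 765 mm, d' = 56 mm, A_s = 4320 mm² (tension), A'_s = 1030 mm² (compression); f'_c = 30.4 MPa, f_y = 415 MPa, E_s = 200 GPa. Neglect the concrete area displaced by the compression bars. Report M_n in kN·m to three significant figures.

Assume both tension and compression steel yield.
Net tension couple steel: A_s − A'_s = 3290 mm².
a = (A_s − A'_s) f_y / (0.85 f'_c b) = 1365350/(0.85 × 30.4 × 315) = 167.74 mm.
c = a/β₁ = 167.74/0.833 = 201.37 mm; ε'_s = 0.003(c − d')/c = 0.0022 ≥ f_y/E_s = 0.0021, so compression steel does yield.
M_n = (A_s − A'_s) f_y (d − a/2) + A'_s f_y (d − d') = [1365350 × (765 − 83.87) + 427450 × (765 − 56)] × 10⁻⁶ = 929.98 + 303.06 = 1233.04 kN·m.

M_n ≈ 1230 kN·m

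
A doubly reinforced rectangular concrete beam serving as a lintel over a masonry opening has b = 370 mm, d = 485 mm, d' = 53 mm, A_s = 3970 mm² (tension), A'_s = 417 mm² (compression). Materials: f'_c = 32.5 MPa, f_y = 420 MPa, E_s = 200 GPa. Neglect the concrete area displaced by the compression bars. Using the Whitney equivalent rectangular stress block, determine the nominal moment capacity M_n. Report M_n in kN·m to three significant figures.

Assume both tension and compression steel yield.
Net tension couple steel: A_s − A'_s = 3553 mm².
a = (A_s − A'_s) f_y / (0.85 f'_c b) = 1492260/(0.85 × 32.5 × 370) = 146.00 mm.
c = a/β₁ = 146.00/0.818 = 178.48 mm; ε'_s = 0.003(c − d')/c = 0.0021 ≥ f_y/E_s = 0.0021, so compression steel does yield.
M_n = (A_s − A'_s) f_y (d − a/2) + A'_s f_y (d − d') = [1492260 × (485 − 73) + 175140 × (485 − 53)] × 10⁻⁶ = 614.81 + 75.66 = 690.47 kN·m.

M_n ≈ 690 kN·m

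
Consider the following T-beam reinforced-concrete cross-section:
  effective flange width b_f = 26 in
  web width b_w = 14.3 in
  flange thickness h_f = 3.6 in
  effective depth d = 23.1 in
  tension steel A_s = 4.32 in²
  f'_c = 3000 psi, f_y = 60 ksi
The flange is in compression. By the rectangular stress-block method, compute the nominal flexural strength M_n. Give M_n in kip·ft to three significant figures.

Tension: T = A_s f_y = 4.32 × 60 = 259.2 kips.
Try a within the flange: a = T/(0.85 f'_c b_f) = 259.2/(0.85 × 3 × 26) = 3.910 in.
a = 3.910 > h_f = 3.6 in: the block extends into the web. Split into flange-overhang and web parts.
C_f = 0.85 f'_c (b_f − b_w) h_f = 0.85 × 3 × (26 − 14.3) × 3.6 = 107.4 kips.
Remaining web compression depth: a_w = (T − C_f)/(0.85 f'_c b_w) = (259.2 − 107.4)/(0.85 × 3 × 14.3) = 4.163 in.
M_n = C_f(d − h_f/2) + (T − C_f)(d − a_w/2) = 107.4 × (23.1 − 1.8) + 151.8 × (23.1 − 2.0815) = 2287.6 + 3190.6 = 5478.2 kip·in.
M_n = 5478.2/12 = 456.52 kip·ft.

M_n ≈ 457 kip·ft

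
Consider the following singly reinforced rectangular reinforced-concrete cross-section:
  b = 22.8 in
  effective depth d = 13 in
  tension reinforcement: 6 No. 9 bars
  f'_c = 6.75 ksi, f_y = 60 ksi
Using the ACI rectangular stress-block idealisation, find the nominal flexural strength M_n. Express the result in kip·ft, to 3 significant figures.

M_n ≈ 349 kip·ft

A_s = 6 × 1 = 6 in².
T = A_s f_y = 6 × 60 = 360 kips.
a = T/(0.85 f'_c b) = 360/(0.85 × 6.75 × 22.8) = 2.752 in.
M_n = T(d − a/2) = 360 × (13 − 1.376) = 4184.6 kip·in = 4184.6/12 = 348.72 kip·ft.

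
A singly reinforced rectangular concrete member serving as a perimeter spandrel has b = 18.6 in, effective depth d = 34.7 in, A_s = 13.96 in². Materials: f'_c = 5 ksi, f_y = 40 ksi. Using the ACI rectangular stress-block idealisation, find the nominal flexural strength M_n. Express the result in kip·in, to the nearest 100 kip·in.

M_n ≈ 17400 kip·in

T = A_s f_y = 13.96 × 40 = 558.4 kips.
a = T/(0.85 f'_c b) = 558.4/(0.85 × 5 × 18.6) = 7.064 in.
M_n = T(d − a/2) = 558.4 × (34.7 − 3.532) = 17404.2 kip·in.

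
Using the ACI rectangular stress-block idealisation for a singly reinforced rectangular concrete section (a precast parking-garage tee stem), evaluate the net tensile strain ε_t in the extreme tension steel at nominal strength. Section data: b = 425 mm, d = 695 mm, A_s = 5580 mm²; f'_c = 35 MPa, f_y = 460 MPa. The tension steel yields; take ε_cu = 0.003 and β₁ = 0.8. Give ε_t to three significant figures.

ε_t ≈ 0.00522

a = A_s f_y/(0.85 f'_c b) = 203.01 mm.
β₁ = 0.8, so c = a/β₁ = 203.01/0.8 = 253.76 mm.
From the linear strain diagram with ε_cu = 0.003: ε_t = 0.003 (d − c)/c = 0.003 × (695 − 253.76)/253.76 = 0.00522.
Since ε_t ≥ 0.005, the section is tension-controlled.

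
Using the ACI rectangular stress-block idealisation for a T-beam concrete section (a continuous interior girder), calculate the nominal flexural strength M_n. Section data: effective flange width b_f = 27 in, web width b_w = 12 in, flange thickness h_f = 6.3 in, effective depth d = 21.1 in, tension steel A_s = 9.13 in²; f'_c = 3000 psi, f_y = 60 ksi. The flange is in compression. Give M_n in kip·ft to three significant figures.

Tension: T = A_s f_y = 9.13 × 60 = 547.8 kips.
Try a within the flange: a = T/(0.85 f'_c b_f) = 547.8/(0.85 × 3 × 27) = 7.956 in.
a = 7.956 > h_f = 6.3 in: the block extends into the web. Split into flange-overhang and web parts.
C_f = 0.85 f'_c (b_f − b_w) h_f = 0.85 × 3 × (27 − 12) × 6.3 = 241.0 kips.
Remaining web compression depth: a_w = (T − C_f)/(0.85 f'_c b_w) = (547.8 − 241.0)/(0.85 × 3 × 12) = 10.026 in.
M_n = C_f(d − h_f/2) + (T − C_f)(d − a_w/2) = 241.0 × (21.1 − 3.15) + 306.8 × (21.1 − 5.013) = 4326.0 + 4935.5 = 9261.5 kip·in.
M_n = 9261.5/12 = 771.79 kip·ft.

M_n ≈ 772 kip·ft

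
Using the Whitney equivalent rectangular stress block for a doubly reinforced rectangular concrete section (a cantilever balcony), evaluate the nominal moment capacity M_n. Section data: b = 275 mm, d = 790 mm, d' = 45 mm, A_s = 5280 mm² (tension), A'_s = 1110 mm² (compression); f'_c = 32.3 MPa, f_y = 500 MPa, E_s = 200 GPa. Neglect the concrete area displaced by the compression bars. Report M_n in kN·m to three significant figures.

M_n ≈ 1770 kN·m

Assume both tension and compression steel yield.
Net tension couple steel: A_s − A'_s = 4170 mm².
a = (A_s − A'_s) f_y / (0.85 f'_c b) = 2085000/(0.85 × 32.3 × 275) = 276.15 mm.
c = a/β₁ = 276.15/0.819 = 337.18 mm; ε'_s = 0.003(c − d')/c = 0.0026 ≥ f_y/E_s = 0.0025, so compression steel does yield.
M_n = (A_s − A'_s) f_y (d − a/2) + A'_s f_y (d − d') = [2085000 × (790 − 138.075) + 555000 × (790 − 45)] × 10⁻⁶ = 1359.26 + 413.48 = 1772.74 kN·m.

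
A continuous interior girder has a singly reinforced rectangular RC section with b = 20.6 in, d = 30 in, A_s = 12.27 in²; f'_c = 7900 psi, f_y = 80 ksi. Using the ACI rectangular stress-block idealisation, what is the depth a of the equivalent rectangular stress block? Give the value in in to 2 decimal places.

T = A_s f_y = 12.27 × 80 = 981.6 kips.
a = T/(0.85 f'_c b) = 981.6/(0.85 × 7.9 × 20.6) = 7.10 in.

a ≈ 7.10 in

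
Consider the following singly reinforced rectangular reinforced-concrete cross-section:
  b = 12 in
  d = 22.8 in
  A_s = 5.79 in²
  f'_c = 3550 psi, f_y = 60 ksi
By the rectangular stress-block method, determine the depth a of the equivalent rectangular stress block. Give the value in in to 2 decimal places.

a ≈ 9.59 in

T = A_s f_y = 5.79 × 60 = 347.4 kips.
a = T/(0.85 f'_c b) = 347.4/(0.85 × 3.55 × 12) = 9.59 in.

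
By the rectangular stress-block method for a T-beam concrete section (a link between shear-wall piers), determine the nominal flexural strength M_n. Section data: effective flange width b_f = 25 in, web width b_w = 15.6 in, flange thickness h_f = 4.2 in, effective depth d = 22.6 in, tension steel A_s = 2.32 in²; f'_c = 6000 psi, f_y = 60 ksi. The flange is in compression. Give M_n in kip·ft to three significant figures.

Tension: T = A_s f_y = 2.32 × 60 = 139.2 kips.
Try a within the flange: a = T/(0.85 f'_c b_f) = 139.2/(0.85 × 6 × 25) = 1.092 in.
Since a = 1.092 ≤ h_f = 4.2 in, the stress block lies entirely in the flange; analyse as a rectangular beam of width b_f.
M_n = T(d − a/2) = 139.2 × (22.6 − 0.546) = 3069.9 kip·in.
M_n = 3069.9/12 = 255.83 kip·ft.

M_n ≈ 256 kip·ft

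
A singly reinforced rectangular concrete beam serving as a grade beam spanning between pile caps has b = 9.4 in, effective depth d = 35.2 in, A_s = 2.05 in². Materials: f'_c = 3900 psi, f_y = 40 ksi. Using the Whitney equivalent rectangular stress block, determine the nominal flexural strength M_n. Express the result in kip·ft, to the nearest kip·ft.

M_n ≈ 232 kip·ft

T = A_s f_y = 2.05 × 40 = 82 kips.
a = T/(0.85 f'_c b) = 82/(0.85 × 3.9 × 9.4) = 2.631 in.
M_n = T(d − a/2) = 82 × (35.2 − 1.3155) = 2778.5 kip·in = 2778.5/12 = 231.54 kip·ft.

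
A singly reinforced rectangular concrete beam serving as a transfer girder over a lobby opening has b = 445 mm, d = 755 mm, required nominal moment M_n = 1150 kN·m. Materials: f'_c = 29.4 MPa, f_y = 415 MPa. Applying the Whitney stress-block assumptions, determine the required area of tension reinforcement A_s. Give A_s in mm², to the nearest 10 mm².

A_s ≈ 4080 mm²

With M_n = 0.85 f'_c a b (d − a/2), solve the quadratic for a:
a = d − √(d² − 2M_n/(0.85 f'_c b)) = 755 − √(755² − 2 × 1150×10⁶/(0.85 × 29.4 × 445)) = 152.34 mm.
A_s = 0.85 f'_c a b / f_y = 0.85 × 29.4 × 152.34 × 445 / 415 = 4082.2 mm².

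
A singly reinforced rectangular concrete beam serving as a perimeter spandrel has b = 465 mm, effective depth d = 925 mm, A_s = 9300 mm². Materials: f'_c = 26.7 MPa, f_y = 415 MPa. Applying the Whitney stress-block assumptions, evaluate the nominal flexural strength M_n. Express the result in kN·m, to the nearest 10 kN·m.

M_n ≈ 2860 kN·m

T = A_s f_y = 9300 × 415 = 3859500 N = 3859.5 kN.
From C = T: a = T/(0.85 f'_c b) = 3859500/(0.85 × 26.7 × 465) = 365.72 mm.
M_n = T(d − a/2) = 3859.5 kN × (925 − 182.86) mm = 2864.29 kN·m.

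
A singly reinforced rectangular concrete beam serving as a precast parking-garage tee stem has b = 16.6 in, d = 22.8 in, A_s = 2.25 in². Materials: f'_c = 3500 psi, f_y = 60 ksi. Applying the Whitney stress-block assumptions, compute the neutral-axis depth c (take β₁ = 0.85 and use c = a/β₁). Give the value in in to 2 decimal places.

T = A_s f_y = 2.25 × 60 = 135 kips.
a = T/(0.85 f'_c b) = 135/(0.85 × 3.5 × 16.6) = 2.7336 in.
With β₁ = 0.85, c = a/β₁ = 2.7336/0.85 = 3.22 in.

c ≈ 3.22 in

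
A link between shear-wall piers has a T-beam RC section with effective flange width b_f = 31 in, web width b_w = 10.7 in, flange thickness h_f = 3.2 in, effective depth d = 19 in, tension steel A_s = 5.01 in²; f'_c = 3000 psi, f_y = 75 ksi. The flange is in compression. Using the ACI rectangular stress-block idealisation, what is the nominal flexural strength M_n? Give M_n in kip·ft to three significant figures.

Tension: T = A_s f_y = 5.01 × 75 = 375.75 kips.
Try a within the flange: a = T/(0.85 f'_c b_f) = 375.75/(0.85 × 3 × 31) = 4.753 in.
a = 4.753 > h_f = 3.2 in: the block extends into the web. Split into flange-overhang and web parts.
C_f = 0.85 f'_c (b_f − b_w) h_f = 0.85 × 3 × (31 − 10.7) × 3.2 = 165.6 kips.
Remaining web compression depth: a_w = (T − C_f)/(0.85 f'_c b_w) = (375.75 − 165.6)/(0.85 × 3 × 10.7) = 7.702 in.
M_n = C_f(d − h_f/2) + (T − C_f)(d − a_w/2) = 165.6 × (19 − 1.6) + 210.15 × (19 − 3.851) = 2881.4 + 3183.6 = 6065.0 kip·in.
M_n = 6065.0/12 = 505.42 kip·ft.

M_n ≈ 505 kip·ft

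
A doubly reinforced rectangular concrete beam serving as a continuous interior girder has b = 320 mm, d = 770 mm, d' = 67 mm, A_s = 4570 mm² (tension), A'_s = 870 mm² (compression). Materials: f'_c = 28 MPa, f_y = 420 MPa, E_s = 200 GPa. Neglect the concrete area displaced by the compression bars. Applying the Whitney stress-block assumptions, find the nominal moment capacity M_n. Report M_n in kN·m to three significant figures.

M_n ≈ 1290 kN·m

Assume both tension and compression steel yield.
Net tension couple steel: A_s − A'_s = 3700 mm².
a = (A_s − A'_s) f_y / (0.85 f'_c b) = 1554000/(0.85 × 28 × 320) = 204.04 mm.
c = a/β₁ = 204.04/0.85 = 240.05 mm; ε'_s = 0.003(c − d')/c = 0.0022 ≥ f_y/E_s = 0.0021, so compression steel does yield.
M_n = (A_s − A'_s) f_y (d − a/2) + A'_s f_y (d − d') = [1554000 × (770 − 102.02) + 365400 × (770 − 67)] × 10⁻⁶ = 1038.04 + 256.88 = 1294.92 kN·m.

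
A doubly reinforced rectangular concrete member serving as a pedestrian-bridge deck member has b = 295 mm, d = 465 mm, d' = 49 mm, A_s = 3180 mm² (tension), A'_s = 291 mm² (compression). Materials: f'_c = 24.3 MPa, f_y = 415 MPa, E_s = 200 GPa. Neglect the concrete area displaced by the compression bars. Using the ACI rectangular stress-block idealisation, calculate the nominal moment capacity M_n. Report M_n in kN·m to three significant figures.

Assume both tension and compression steel yield.
Net tension couple steel: A_s − A'_s = 2889 mm².
a = (A_s − A'_s) f_y / (0.85 f'_c b) = 1198935/(0.85 × 24.3 × 295) = 196.77 mm.
c = a/β₁ = 196.77/0.85 = 231.49 mm; ε'_s = 0.003(c − d')/c = 0.0024 ≥ f_y/E_s = 0.0021, so compression steel does yield.
M_n = (A_s − A'_s) f_y (d − a/2) + A'_s f_y (d − d') = [1198935 × (465 − 98.385) + 120765 × (465 − 49)] × 10⁻⁶ = 439.55 + 50.24 = 489.79 kN·m.

M_n ≈ 490 kN·m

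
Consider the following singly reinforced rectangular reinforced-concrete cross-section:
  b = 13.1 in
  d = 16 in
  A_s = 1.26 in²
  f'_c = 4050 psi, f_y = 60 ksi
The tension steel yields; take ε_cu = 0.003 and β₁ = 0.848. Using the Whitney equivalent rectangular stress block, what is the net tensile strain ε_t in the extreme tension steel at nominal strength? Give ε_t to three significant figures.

ε_t ≈ 0.0213

a = A_s f_y/(0.85 f'_c b) = 1.676 in.
β₁ = 0.848, so c = a/β₁ = 1.676/0.848 = 1.976 in.
From the linear strain diagram with ε_cu = 0.003: ε_t = 0.003 (d − c)/c = 0.003 × (16 − 1.976)/1.976 = 0.0213.
Since ε_t ≥ 0.005, the section is tension-controlled.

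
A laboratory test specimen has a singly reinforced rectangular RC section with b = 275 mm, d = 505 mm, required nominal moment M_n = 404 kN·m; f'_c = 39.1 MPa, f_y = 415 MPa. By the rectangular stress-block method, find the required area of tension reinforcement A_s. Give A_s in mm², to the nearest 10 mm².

With M_n = 0.85 f'_c a b (d − a/2), solve the quadratic for a:
a = d − √(d² − 2M_n/(0.85 f'_c b)) = 505 − √(505² − 2 × 404×10⁶/(0.85 × 39.1 × 275)) = 96.81 mm.
A_s = 0.85 f'_c a b / f_y = 0.85 × 39.1 × 96.81 × 275 / 415 = 2132.1 mm².

A_s ≈ 2130 mm²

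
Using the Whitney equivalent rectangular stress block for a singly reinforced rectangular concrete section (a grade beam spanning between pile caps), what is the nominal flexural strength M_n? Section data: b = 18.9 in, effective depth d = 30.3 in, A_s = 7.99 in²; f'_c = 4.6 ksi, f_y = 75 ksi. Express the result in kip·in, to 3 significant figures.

T = A_s f_y = 7.99 × 75 = 599.25 kips.
a = T/(0.85 f'_c b) = 599.25/(0.85 × 4.6 × 18.9) = 8.109 in.
M_n = T(d − a/2) = 599.25 × (30.3 − 4.0545) = 15727.6 kip·in.

M_n ≈ 15700 kip·in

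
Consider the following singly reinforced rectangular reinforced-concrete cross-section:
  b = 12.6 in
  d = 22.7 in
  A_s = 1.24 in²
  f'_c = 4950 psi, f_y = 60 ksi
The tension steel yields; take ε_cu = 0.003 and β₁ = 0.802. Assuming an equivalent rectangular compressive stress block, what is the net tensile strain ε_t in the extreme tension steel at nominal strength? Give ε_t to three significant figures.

a = A_s f_y/(0.85 f'_c b) = 1.403 in.
β₁ = 0.802, so c = a/β₁ = 1.403/0.802 = 1.749 in.
From the linear strain diagram with ε_cu = 0.003: ε_t = 0.003 (d − c)/c = 0.003 × (22.7 − 1.749)/1.749 = 0.0359.
Since ε_t ≥ 0.005, the section is tension-controlled.

ε_t ≈ 0.0359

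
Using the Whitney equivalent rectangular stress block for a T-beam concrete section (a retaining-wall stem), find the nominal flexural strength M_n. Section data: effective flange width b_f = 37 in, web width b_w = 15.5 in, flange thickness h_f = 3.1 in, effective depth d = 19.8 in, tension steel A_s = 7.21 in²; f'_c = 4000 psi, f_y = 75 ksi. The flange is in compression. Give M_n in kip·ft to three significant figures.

M_n ≈ 785 kip·ft

Tension: T = A_s f_y = 7.21 × 75 = 540.75 kips.
Try a within the flange: a = T/(0.85 f'_c b_f) = 540.75/(0.85 × 4 × 37) = 4.298 in.
a = 4.298 > h_f = 3.1 in: the block extends into the web. Split into flange-overhang and web parts.
C_f = 0.85 f'_c (b_f − b_w) h_f = 0.85 × 4 × (37 − 15.5) × 3.1 = 226.6 kips.
Remaining web compression depth: a_w = (T − C_f)/(0.85 f'_c b_w) = (540.75 − 226.6)/(0.85 × 4 × 15.5) = 5.961 in.
M_n = C_f(d − h_f/2) + (T − C_f)(d − a_w/2) = 226.6 × (19.8 − 1.55) + 314.15 × (19.8 − 2.9805) = 4135.5 + 5283.8 = 9419.3 kip·in.
M_n = 9419.3/12 = 784.94 kip·ft.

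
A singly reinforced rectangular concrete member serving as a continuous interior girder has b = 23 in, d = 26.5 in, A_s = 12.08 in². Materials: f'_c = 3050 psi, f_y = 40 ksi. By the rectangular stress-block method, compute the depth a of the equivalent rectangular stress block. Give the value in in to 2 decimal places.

a ≈ 8.10 in

T = A_s f_y = 12.08 × 40 = 483.2 kips.
a = T/(0.85 f'_c b) = 483.2/(0.85 × 3.05 × 23) = 8.10 in.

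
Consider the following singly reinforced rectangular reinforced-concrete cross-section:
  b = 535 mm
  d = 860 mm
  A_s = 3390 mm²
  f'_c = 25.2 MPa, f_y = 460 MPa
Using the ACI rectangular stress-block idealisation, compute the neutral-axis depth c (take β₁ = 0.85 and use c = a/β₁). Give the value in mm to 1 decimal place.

T = A_s f_y = 3390 × 460 = 1559400 N = 1559.4 kN.
Setting C = 0.85 f'_c a b equal to T: a = 1559400/(0.85 × 25.2 × 535) = 136.077 mm.
With β₁ = 0.85, c = a/β₁ = 136.077/0.85 = 160.1 mm.

c ≈ 160.1 mm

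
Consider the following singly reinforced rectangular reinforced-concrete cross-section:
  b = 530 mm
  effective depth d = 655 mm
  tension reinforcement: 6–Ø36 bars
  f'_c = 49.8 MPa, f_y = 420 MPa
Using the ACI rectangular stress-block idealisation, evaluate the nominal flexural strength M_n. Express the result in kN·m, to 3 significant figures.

A_s = 6 × 1018 = 6108 mm².
T = A_s f_y = 6108 × 420 = 2565360 N = 2565.36 kN.
From C = T: a = T/(0.85 f'_c b) = 2565360/(0.85 × 49.8 × 530) = 114.35 mm.
M_n = T(d − a/2) = 2565.36 kN × (655 − 57.175) mm = 1533.64 kN·m.

M_n ≈ 1530 kN·m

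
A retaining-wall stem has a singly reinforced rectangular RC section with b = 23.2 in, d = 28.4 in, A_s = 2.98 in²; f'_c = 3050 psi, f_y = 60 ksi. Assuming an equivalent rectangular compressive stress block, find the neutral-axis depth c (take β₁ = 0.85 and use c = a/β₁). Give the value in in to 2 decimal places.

T = A_s f_y = 2.98 × 60 = 178.8 kips.
a = T/(0.85 f'_c b) = 178.8/(0.85 × 3.05 × 23.2) = 2.9728 in.
With β₁ = 0.85, c = a/β₁ = 2.9728/0.85 = 3.50 in.

c ≈ 3.50 in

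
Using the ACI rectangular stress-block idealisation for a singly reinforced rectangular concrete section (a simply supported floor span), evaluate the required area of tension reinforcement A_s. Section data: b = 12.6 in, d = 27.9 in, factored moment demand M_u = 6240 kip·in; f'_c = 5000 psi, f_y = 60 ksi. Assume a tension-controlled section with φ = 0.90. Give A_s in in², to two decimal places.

M_n = M_u/φ = 6240/0.90 = 6933.33 kip·in.
From M_n = 0.85 f'_c a b (d − a/2):
a = d − √(d² − 2M_n/(0.85 f'_c b)) = 27.9 − √(27.9² − 2 × 6933.33/(0.85 × 5 × 12.6)) = 5.108 in.
A_s = 0.85 f'_c a b / f_y = 0.85 × 5 × 5.108 × 12.6 / 60 = 4.559 in².

A_s ≈ 4.56 in²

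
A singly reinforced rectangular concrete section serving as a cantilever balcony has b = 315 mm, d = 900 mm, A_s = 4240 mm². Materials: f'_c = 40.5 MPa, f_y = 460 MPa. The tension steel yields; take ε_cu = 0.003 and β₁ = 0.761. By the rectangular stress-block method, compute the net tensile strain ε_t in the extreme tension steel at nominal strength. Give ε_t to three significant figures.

a = A_s f_y/(0.85 f'_c b) = 179.86 mm.
β₁ = 0.761, so c = a/β₁ = 179.86/0.761 = 236.35 mm.
From the linear strain diagram with ε_cu = 0.003: ε_t = 0.003 (d − c)/c = 0.003 × (900 − 236.35)/236.35 = 0.00842.
Since ε_t ≥ 0.005, the section is tension-controlled.

ε_t ≈ 0.00842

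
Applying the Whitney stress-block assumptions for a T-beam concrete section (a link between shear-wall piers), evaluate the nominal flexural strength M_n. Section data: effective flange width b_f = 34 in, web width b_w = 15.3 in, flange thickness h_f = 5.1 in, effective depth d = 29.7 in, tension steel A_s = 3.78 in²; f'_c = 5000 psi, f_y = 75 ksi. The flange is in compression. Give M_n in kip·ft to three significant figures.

Tension: T = A_s f_y = 3.78 × 75 = 283.5 kips.
Try a within the flange: a = T/(0.85 f'_c b_f) = 283.5/(0.85 × 5 × 34) = 1.962 in.
Since a = 1.962 ≤ h_f = 5.1 in, the stress block lies entirely in the flange; analyse as a rectangular beam of width b_f.
M_n = T(d − a/2) = 283.5 × (29.7 − 0.981) = 8141.8 kip·in.
M_n = 8141.8/12 = 678.48 kip·ft.

M_n ≈ 678 kip·ft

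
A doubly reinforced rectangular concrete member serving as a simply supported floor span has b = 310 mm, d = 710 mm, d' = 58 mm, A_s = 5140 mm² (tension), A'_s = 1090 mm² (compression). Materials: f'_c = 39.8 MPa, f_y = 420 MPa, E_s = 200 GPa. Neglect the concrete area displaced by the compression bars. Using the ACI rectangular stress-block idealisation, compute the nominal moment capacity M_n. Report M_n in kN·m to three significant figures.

Assume both tension and compression steel yield.
Net tension couple steel: A_s − A'_s = 4050 mm².
a = (A_s − A'_s) f_y / (0.85 f'_c b) = 1701000/(0.85 × 39.8 × 310) = 162.20 mm.
c = a/β₁ = 162.20/0.766 = 211.75 mm; ε'_s = 0.003(c − d')/c = 0.0022 ≥ f_y/E_s = 0.0021, so compression steel does yield.
M_n = (A_s − A'_s) f_y (d − a/2) + A'_s f_y (d − d') = [1701000 × (710 − 81.1) + 457800 × (710 − 58)] × 10⁻⁶ = 1069.76 + 298.49 = 1368.25 kN·m.

M_n ≈ 1370 kN·m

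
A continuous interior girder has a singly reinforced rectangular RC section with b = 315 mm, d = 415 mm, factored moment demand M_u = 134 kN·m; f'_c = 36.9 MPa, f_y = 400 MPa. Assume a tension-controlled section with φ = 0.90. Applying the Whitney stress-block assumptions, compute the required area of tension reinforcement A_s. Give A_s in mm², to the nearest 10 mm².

M_n = M_u/φ = 134/0.90 = 148.889 kN·m.
With M_n = 0.85 f'_c a b (d − a/2), solve the quadratic for a:
a = d − √(d² − 2M_n/(0.85 f'_c b)) = 415 − √(415² − 2 × 148.889×10⁶/(0.85 × 36.9 × 315)) = 38.06 mm.
A_s = 0.85 f'_c a b / f_y = 0.85 × 36.9 × 38.06 × 315 / 400 = 940.1 mm².

A_s ≈ 940 mm²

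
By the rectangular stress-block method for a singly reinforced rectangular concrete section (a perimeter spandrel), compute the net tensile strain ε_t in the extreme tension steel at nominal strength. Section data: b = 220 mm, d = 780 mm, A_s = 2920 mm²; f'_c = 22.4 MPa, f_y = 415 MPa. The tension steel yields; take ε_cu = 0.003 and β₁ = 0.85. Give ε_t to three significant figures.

a = A_s f_y/(0.85 f'_c b) = 289.30 mm.
β₁ = 0.85, so c = a/β₁ = 289.30/0.85 = 340.35 mm.
From the linear strain diagram with ε_cu = 0.003: ε_t = 0.003 (d − c)/c = 0.003 × (780 − 340.35)/340.35 = 0.00388.
ε_t < 0.004 — the section is over-reinforced for flexure under ACI limits.

ε_t ≈ 0.00388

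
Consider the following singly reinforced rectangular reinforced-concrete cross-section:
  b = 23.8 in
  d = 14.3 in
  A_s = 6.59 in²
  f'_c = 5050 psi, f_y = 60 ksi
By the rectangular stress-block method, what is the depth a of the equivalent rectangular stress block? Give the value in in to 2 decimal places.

a ≈ 3.87 in

T = A_s f_y = 6.59 × 60 = 395.4 kips.
a = T/(0.85 f'_c b) = 395.4/(0.85 × 5.05 × 23.8) = 3.87 in.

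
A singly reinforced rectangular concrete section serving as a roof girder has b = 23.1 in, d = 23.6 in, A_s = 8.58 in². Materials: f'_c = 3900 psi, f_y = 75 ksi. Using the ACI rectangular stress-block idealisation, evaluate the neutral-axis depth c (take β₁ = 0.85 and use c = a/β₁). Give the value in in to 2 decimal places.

T = A_s f_y = 8.58 × 75 = 643.5 kips.
a = T/(0.85 f'_c b) = 643.5/(0.85 × 3.9 × 23.1) = 8.4034 in.
With β₁ = 0.85, c = a/β₁ = 8.4034/0.85 = 9.89 in.

c ≈ 9.89 in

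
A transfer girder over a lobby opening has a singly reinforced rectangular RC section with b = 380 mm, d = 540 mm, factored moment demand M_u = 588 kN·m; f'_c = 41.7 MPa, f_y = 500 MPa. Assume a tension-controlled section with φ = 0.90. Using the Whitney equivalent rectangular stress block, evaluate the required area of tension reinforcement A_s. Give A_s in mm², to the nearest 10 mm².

M_n = M_u/φ = 588/0.90 = 653.333 kN·m.
With M_n = 0.85 f'_c a b (d − a/2), solve the quadratic for a:
a = d − √(d² − 2M_n/(0.85 f'_c b)) = 540 − √(540² − 2 × 653.333×10⁶/(0.85 × 41.7 × 380)) = 98.88 mm.
A_s = 0.85 f'_c a b / f_y = 0.85 × 41.7 × 98.88 × 380 / 500 = 2663.6 mm².

A_s ≈ 2660 mm²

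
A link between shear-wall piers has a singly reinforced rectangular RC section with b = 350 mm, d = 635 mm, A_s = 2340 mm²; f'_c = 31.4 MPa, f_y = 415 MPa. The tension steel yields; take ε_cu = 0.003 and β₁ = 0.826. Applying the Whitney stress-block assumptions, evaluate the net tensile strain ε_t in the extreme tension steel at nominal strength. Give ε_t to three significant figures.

a = A_s f_y/(0.85 f'_c b) = 103.96 mm.
β₁ = 0.826, so c = a/β₁ = 103.96/0.826 = 125.86 mm.
From the linear strain diagram with ε_cu = 0.003: ε_t = 0.003 (d − c)/c = 0.003 × (635 − 125.86)/125.86 = 0.0121.
Since ε_t ≥ 0.005, the section is tension-controlled.

ε_t ≈ 0.0121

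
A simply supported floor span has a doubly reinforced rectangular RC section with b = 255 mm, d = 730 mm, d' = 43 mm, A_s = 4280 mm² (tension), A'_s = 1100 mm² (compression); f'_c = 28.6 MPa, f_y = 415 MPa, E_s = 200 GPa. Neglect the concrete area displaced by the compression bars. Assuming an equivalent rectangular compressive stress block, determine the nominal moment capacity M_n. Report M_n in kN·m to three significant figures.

Assume both tension and compression steel yield.
Net tension couple steel: A_s − A'_s = 3180 mm².
a = (A_s − A'_s) f_y / (0.85 f'_c b) = 1319700/(0.85 × 28.6 × 255) = 212.89 mm.
c = a/β₁ = 212.89/0.846 = 251.64 mm; ε'_s = 0.003(c − d')/c = 0.0025 ≥ f_y/E_s = 0.0021, so compression steel does yield.
M_n = (A_s − A'_s) f_y (d − a/2) + A'_s f_y (d − d') = [1319700 × (730 − 106.445) + 456500 × (730 − 43)] × 10⁻⁶ = 822.91 + 313.62 = 1136.53 kN·m.

M_n ≈ 1140 kN·m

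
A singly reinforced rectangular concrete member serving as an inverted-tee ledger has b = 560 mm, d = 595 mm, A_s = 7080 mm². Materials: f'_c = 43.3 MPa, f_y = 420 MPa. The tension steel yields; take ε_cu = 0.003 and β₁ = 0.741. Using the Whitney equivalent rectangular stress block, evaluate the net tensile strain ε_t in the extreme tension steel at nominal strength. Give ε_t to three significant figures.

ε_t ≈ 0.00617

a = A_s f_y/(0.85 f'_c b) = 144.27 mm.
β₁ = 0.741, so c = a/β₁ = 144.27/0.741 = 194.70 mm.
From the linear strain diagram with ε_cu = 0.003: ε_t = 0.003 (d − c)/c = 0.003 × (595 − 194.70)/194.70 = 0.00617.
Since ε_t ≥ 0.005, the section is tension-controlled.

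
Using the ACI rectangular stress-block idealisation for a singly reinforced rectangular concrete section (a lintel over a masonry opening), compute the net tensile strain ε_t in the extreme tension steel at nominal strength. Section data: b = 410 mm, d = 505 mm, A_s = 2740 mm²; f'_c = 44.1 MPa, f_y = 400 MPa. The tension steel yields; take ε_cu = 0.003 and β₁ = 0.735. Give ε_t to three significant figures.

ε_t ≈ 0.0126

a = A_s f_y/(0.85 f'_c b) = 71.31 mm.
β₁ = 0.735, so c = a/β₁ = 71.31/0.735 = 97.02 mm.
From the linear strain diagram with ε_cu = 0.003: ε_t = 0.003 (d − c)/c = 0.003 × (505 − 97.02)/97.02 = 0.0126.
Since ε_t ≥ 0.005, the section is tension-controlled.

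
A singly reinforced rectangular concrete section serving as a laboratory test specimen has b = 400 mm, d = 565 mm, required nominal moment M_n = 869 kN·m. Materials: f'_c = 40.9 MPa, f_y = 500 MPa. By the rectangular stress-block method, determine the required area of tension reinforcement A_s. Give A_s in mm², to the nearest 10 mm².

A_s ≈ 3460 mm²

With M_n = 0.85 f'_c a b (d − a/2), solve the quadratic for a:
a = d − √(d² − 2M_n/(0.85 f'_c b)) = 565 − √(565² − 2 × 869×10⁶/(0.85 × 40.9 × 400)) = 124.27 mm.
A_s = 0.85 f'_c a b / f_y = 0.85 × 40.9 × 124.27 × 400 / 500 = 3456.2 mm².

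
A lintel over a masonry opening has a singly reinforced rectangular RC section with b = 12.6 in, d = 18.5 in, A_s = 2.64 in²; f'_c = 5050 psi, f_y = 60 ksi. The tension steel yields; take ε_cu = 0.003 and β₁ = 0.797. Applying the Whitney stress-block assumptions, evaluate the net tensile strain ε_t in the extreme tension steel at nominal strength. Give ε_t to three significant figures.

ε_t ≈ 0.0121

a = A_s f_y/(0.85 f'_c b) = 2.929 in.
β₁ = 0.797, so c = a/β₁ = 2.929/0.797 = 3.675 in.
From the linear strain diagram with ε_cu = 0.003: ε_t = 0.003 (d − c)/c = 0.003 × (18.5 − 3.675)/3.675 = 0.0121.
Since ε_t ≥ 0.005, the section is tension-controlled.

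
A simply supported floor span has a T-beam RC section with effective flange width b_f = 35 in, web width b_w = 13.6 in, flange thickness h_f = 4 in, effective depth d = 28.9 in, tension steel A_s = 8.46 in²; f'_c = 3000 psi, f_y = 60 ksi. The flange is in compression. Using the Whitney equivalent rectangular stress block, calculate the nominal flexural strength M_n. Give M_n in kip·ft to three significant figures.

Tension: T = A_s f_y = 8.46 × 60 = 507.6 kips.
Try a within the flange: a = T/(0.85 f'_c b_f) = 507.6/(0.85 × 3 × 35) = 5.687 in.
a = 5.687 > h_f = 4 in: the block extends into the web. Split into flange-overhang and web parts.
C_f = 0.85 f'_c (b_f − b_w) h_f = 0.85 × 3 × (35 − 13.6) × 4 = 218.3 kips.
Remaining web compression depth: a_w = (T − C_f)/(0.85 f'_c b_w) = (507.6 − 218.3)/(0.85 × 3 × 13.6) = 8.342 in.
M_n = C_f(d − h_f/2) + (T − C_f)(d − a_w/2) = 218.3 × (28.9 − 2) + 289.3 × (28.9 − 4.171) = 5872.3 + 7154.1 = 13026.4 kip·in.
M_n = 13026.4/12 = 1085.53 kip·ft.

M_n ≈ 1090 kip·ft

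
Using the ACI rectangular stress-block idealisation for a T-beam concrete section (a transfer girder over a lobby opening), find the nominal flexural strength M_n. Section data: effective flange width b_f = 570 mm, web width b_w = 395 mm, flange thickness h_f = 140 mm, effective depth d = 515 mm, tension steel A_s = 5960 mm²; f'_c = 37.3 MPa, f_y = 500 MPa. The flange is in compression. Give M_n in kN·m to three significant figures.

Tension: T = A_s f_y = 5960 × 500 = 2980000 N.
Try a within the flange: a = T/(0.85 f'_c b_f) = 2980000/(0.85 × 37.3 × 570) = 164.90 mm.
a = 164.90 > h_f = 140 mm: the block extends into the web. Split into flange-overhang and web parts.
C_f = 0.85 f'_c (b_f − b_w) h_f = 0.85 × 37.3 × (570 − 395) × 140 = 776773 N.
Remaining web compression depth: a_w = (T − C_f)/(0.85 f'_c b_w) = (2980000 − 776773)/(0.85 × 37.3 × 395) = 175.93 mm.
M_n = C_f(d − h_f/2) + (T − C_f)(d − a_w/2) = 776773 × (515 − 70) + 2203227 × (515 − 87.965) = 345.66 + 940.86 = 1286.52 × 10⁶ N·mm.
M_n = 1286.52 kN·m.

M_n ≈ 1290 kN·m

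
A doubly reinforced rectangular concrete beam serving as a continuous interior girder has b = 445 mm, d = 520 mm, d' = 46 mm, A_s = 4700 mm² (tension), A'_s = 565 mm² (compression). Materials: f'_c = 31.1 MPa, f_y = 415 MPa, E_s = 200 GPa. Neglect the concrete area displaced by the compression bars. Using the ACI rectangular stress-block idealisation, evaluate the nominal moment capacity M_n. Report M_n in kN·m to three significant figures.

Assume both tension and compression steel yield.
Net tension couple steel: A_s − A'_s = 4135 mm².
a = (A_s − A'_s) f_y / (0.85 f'_c b) = 1716025/(0.85 × 31.1 × 445) = 145.88 mm.
c = a/β₁ = 145.88/0.828 = 176.18 mm; ε'_s = 0.003(c − d')/c = 0.0022 ≥ f_y/E_s = 0.0021, so compression steel does yield.
M_n = (A_s − A'_s) f_y (d − a/2) + A'_s f_y (d − d') = [1716025 × (520 − 72.94) + 234475 × (520 − 46)] × 10⁻⁶ = 767.17 + 111.14 = 878.31 kN·m.

M_n ≈ 878 kN·m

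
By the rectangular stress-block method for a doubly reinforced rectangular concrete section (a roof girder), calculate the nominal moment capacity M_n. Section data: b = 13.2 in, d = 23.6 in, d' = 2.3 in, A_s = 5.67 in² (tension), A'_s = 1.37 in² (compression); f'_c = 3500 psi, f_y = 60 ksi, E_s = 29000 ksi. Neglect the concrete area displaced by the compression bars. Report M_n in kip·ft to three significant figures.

Assume both steels yield.
a = (A_s − A'_s) f_y/(0.85 f'_c b) = (5.67 − 1.37) × 60/(0.85 × 3.5 × 13.2) = 6.570 in.
c = a/β₁ = 6.570/0.85 = 7.729 in; ε'_s = 0.003(c − d')/c = 0.0021 ≥ ε_y = 0.0021, so the compression steel yields.
M_n = (A_s − A'_s) f_y (d − a/2) + A'_s f_y (d − d') = 258 × (23.6 − 3.285) + 82.2 × (23.6 − 2.3) = 5241.3 + 1750.9 = 6992.2 kip·in = 6992.2/12 = 582.68 kip·ft.

M_n ≈ 583 kip·ft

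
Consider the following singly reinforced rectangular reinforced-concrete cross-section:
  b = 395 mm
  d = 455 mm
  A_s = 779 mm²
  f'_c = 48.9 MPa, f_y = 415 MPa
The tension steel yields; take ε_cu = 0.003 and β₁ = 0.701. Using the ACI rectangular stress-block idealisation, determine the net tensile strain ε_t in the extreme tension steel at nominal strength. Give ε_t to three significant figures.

ε_t ≈ 0.0456

a = A_s f_y/(0.85 f'_c b) = 19.69 mm.
β₁ = 0.701, so c = a/β₁ = 19.69/0.701 = 28.09 mm.
From the linear strain diagram with ε_cu = 0.003: ε_t = 0.003 (d − c)/c = 0.003 × (455 − 28.09)/28.09 = 0.0456.
Since ε_t ≥ 0.005, the section is tension-controlled.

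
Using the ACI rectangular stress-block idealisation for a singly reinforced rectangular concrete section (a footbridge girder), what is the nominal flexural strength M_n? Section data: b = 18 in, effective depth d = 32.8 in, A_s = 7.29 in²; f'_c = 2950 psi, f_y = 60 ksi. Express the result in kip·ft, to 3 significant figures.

T = A_s f_y = 7.29 × 60 = 437.4 kips.
a = T/(0.85 f'_c b) = 437.4/(0.85 × 2.95 × 18) = 9.691 in.
M_n = T(d − a/2) = 437.4 × (32.8 − 4.8455) = 12227.3 kip·in = 12227.3/12 = 1018.94 kip·ft.

M_n ≈ 1020 kip·ft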